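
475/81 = 5+70/81 = 5.86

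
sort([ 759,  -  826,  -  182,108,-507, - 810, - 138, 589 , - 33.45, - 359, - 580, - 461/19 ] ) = [ - 826, - 810, - 580,-507, - 359, - 182  , - 138, - 33.45, - 461/19,108, 589,759 ] 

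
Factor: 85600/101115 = 160/189 = 2^5*3^(  -  3 )*5^1*7^( - 1 ) 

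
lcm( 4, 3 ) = 12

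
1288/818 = 1 + 235/409  =  1.57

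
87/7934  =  87/7934  =  0.01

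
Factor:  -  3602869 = - 3602869^1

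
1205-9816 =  - 8611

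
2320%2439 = 2320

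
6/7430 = 3/3715 = 0.00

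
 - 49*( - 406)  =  19894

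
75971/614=75971/614 = 123.73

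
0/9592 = 0 =0.00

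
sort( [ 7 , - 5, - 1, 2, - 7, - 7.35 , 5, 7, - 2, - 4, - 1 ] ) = [ - 7.35,-7, - 5, - 4, - 2, - 1, - 1,2, 5,7, 7]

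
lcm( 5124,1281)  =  5124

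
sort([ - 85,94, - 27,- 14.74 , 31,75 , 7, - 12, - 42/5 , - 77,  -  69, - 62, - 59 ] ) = [ - 85, - 77, - 69 , - 62,-59, - 27 ,- 14.74, - 12 , - 42/5, 7 , 31, 75, 94]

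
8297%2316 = 1349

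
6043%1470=163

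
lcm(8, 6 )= 24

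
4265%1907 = 451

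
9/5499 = 1/611 = 0.00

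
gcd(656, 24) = 8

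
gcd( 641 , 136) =1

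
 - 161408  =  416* ( - 388)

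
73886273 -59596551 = 14289722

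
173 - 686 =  - 513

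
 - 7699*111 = -854589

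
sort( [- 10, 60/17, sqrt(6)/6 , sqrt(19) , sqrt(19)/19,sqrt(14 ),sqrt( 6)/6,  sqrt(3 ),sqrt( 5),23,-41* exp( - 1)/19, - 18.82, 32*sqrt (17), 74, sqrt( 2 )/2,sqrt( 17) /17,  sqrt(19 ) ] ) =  [ - 18.82, - 10, - 41* exp( - 1)/19, sqrt( 19)/19, sqrt( 17 ) /17, sqrt (6)/6,sqrt(6) /6,sqrt(2)/2, sqrt(3 ),  sqrt(5), 60/17,sqrt(14 ), sqrt(19 ) , sqrt( 19),23,  74,32*sqrt( 17 )]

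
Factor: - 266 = -2^1 * 7^1*19^1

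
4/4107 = 4/4107 = 0.00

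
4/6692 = 1/1673 = 0.00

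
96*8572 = 822912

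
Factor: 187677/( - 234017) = - 3^4*101^( -1 ) = - 81/101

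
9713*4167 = 40474071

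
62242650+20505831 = 82748481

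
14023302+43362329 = 57385631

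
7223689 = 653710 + 6569979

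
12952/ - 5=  - 12952/5 = -2590.40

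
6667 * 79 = 526693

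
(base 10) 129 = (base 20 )69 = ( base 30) 49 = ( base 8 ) 201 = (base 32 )41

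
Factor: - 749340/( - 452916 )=5^1*181^1 * 547^( - 1 ) = 905/547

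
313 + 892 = 1205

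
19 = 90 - 71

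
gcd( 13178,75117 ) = 1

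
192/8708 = 48/2177 = 0.02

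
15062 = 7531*2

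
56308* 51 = 2871708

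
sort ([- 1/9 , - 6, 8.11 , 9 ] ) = [ - 6, - 1/9,8.11  ,  9]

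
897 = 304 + 593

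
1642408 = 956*1718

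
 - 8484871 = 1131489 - 9616360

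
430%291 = 139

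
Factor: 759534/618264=457/372 = 2^( - 2)*3^( - 1)*31^( -1)*457^1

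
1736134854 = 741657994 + 994476860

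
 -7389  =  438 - 7827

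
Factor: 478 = 2^1*239^1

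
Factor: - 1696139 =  - 479^1 *3541^1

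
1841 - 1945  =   - 104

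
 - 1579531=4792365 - 6371896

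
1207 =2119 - 912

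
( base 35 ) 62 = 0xD4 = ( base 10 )212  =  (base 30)72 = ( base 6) 552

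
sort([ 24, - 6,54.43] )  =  [ - 6,24, 54.43 ] 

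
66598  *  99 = 6593202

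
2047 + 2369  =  4416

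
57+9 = 66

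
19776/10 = 1977 +3/5 = 1977.60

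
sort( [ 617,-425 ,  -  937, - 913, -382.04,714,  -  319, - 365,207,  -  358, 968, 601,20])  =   [ - 937,-913 ,- 425, - 382.04 ,  -  365, - 358,  -  319,  20, 207,  601 , 617, 714, 968] 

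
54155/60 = 10831/12= 902.58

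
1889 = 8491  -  6602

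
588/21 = 28 = 28.00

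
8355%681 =183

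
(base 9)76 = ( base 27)2F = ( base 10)69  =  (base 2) 1000101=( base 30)29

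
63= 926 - 863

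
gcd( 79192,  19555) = 1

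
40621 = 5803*7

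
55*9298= 511390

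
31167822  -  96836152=-65668330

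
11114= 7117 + 3997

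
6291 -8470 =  - 2179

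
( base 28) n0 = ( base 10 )644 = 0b1010000100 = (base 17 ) 23f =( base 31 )KO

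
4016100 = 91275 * 44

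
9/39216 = 3/13072 = 0.00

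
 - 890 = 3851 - 4741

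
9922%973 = 192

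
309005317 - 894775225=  - 585769908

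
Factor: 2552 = 2^3*11^1*29^1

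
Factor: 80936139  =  3^1*691^1*39043^1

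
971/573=1 + 398/573 = 1.69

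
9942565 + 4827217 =14769782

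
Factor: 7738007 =83^1*93229^1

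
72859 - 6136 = 66723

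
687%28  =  15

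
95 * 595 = 56525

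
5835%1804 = 423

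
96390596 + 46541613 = 142932209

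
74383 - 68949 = 5434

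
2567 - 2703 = -136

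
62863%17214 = 11221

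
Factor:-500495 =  - 5^1*31^1*3229^1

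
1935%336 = 255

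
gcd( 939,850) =1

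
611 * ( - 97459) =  - 59547449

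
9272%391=279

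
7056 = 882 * 8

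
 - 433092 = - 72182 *6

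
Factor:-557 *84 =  - 46788  =  - 2^2* 3^1*7^1*557^1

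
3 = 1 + 2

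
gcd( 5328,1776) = 1776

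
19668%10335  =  9333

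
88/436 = 22/109 =0.20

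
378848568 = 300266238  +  78582330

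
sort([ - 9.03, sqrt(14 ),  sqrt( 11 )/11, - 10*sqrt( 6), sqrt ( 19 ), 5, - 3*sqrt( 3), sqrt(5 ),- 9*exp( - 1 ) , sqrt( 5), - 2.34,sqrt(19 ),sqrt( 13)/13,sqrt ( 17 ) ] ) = [ - 10 * sqrt ( 6 ), - 9.03, - 3*sqrt(3 ), - 9*exp( - 1 ), - 2.34, sqrt(13 ) /13,sqrt (11) /11,sqrt( 5), sqrt( 5 ),sqrt( 14),sqrt( 17 ) , sqrt (19 ),sqrt (19),  5 ] 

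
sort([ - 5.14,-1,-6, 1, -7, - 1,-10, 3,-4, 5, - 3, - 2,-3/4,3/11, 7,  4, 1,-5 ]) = [-10,-7, - 6, - 5.14, - 5, - 4,- 3, - 2,-1,- 1,-3/4,3/11, 1, 1, 3, 4,5, 7]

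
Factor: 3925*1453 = 5^2 * 157^1*1453^1 = 5703025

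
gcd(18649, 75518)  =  1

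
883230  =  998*885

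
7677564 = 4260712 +3416852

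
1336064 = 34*39296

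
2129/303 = 7+8/303 = 7.03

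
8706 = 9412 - 706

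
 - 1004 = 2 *(-502 )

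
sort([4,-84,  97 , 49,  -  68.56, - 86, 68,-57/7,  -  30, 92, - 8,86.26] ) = [- 86,  -  84, - 68.56, - 30,-57/7, - 8,4,49,  68, 86.26, 92 , 97]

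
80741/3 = 26913 + 2/3 = 26913.67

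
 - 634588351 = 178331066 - 812919417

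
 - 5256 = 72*( - 73)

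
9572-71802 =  - 62230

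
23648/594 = 11824/297 = 39.81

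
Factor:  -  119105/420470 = -23821/84094 = - 2^(  -  1 )*7^1 * 19^( - 1 ) *41^1* 83^1*2213^( - 1 )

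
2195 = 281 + 1914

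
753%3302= 753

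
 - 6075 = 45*( - 135)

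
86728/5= 17345 + 3/5  =  17345.60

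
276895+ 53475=330370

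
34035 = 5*6807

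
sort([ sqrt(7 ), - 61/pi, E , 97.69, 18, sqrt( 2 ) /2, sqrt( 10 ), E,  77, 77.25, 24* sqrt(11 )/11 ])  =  [ - 61/pi, sqrt(2 ) /2, sqrt(7 ),  E, E,  sqrt( 10 ),24*sqrt( 11)/11, 18,  77, 77.25, 97.69] 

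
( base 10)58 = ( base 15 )3d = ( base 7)112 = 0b111010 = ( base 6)134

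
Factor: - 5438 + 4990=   -  2^6*7^1 =- 448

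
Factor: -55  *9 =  - 495 =- 3^2* 5^1*11^1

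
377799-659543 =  - 281744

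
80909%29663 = 21583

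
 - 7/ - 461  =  7/461 = 0.02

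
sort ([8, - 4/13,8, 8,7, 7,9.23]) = [ - 4/13,7, 7,8, 8, 8,9.23 ]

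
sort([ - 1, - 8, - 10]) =[ - 10, - 8,  -  1]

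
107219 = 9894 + 97325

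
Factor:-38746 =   -  2^1*  19373^1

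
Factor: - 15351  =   - 3^1*7^1*17^1*43^1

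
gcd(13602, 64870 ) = 2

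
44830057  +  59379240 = 104209297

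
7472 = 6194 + 1278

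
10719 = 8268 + 2451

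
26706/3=8902 = 8902.00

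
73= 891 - 818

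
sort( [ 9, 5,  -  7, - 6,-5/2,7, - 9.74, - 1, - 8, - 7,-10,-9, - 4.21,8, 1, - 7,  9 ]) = [ - 10, - 9.74, - 9, - 8, - 7,-7, - 7,- 6,-4.21, - 5/2, - 1, 1, 5, 7, 8, 9, 9 ]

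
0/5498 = 0 =0.00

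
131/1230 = 131/1230=0.11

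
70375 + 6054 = 76429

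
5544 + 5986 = 11530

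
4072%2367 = 1705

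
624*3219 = 2008656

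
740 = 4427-3687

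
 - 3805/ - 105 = 761/21 = 36.24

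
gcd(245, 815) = 5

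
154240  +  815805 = 970045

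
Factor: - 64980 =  - 2^2*3^2*5^1*19^2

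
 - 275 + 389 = 114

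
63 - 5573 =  - 5510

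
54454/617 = 88 +158/617 = 88.26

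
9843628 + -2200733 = 7642895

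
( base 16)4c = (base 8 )114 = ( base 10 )76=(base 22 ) 3a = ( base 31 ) 2e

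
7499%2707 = 2085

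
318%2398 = 318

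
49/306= 49/306 =0.16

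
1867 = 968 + 899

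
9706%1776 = 826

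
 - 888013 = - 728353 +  - 159660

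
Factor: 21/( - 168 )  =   - 1/8 = -  2^(  -  3)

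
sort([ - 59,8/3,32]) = [  -  59,8/3,32]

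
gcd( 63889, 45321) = 1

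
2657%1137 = 383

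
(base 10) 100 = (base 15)6A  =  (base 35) 2U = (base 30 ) 3A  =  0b1100100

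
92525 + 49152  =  141677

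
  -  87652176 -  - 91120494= 3468318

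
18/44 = 9/22 = 0.41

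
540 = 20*27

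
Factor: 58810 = 2^1 * 5^1*5881^1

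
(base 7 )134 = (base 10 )74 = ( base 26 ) 2m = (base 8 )112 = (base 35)24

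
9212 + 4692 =13904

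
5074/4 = 1268 + 1/2 = 1268.50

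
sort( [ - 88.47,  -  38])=[ - 88.47, - 38 ]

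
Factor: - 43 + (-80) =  - 123 = -3^1*41^1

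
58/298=29/149= 0.19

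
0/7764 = 0 = 0.00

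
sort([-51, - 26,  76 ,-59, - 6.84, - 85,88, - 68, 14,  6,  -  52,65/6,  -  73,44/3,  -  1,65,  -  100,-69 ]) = [ - 100,-85, - 73 , - 69, - 68, - 59, - 52,-51, - 26, - 6.84 , - 1,6,65/6,14,  44/3 , 65, 76, 88]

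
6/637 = 6/637= 0.01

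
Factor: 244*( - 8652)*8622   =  -2^5*3^3*7^1*61^1*103^1 * 479^1 = -18201800736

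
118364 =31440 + 86924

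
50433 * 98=4942434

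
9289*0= 0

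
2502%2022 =480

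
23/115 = 1/5 = 0.20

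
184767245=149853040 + 34914205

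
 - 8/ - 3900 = 2/975 = 0.00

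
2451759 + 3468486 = 5920245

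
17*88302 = 1501134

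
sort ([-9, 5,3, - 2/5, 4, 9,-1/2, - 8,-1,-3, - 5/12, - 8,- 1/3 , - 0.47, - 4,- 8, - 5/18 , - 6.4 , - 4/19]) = [ - 9, - 8,- 8,- 8, -6.4,  -  4,-3, - 1, - 1/2, - 0.47, - 5/12, - 2/5, - 1/3,-5/18, - 4/19,3,  4, 5,9]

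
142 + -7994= -7852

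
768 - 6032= - 5264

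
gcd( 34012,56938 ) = 2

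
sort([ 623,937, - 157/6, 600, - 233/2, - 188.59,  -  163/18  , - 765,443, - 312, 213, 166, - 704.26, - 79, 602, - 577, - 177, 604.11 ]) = [ - 765, - 704.26, - 577, - 312,  -  188.59,-177, - 233/2, - 79  ,-157/6, - 163/18,166, 213, 443,  600, 602, 604.11, 623, 937 ]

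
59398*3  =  178194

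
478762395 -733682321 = -254919926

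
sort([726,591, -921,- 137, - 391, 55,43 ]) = [-921,-391, - 137 , 43,  55, 591, 726 ] 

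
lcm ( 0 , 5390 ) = 0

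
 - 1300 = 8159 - 9459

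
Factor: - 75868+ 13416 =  - 62452 = -2^2*13^1*1201^1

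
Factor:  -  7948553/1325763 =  - 3^(- 2)*19^( - 1)*7753^( - 1)*7948553^1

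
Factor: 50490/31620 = 2^( - 1)*3^2*11^1*31^( - 1) =99/62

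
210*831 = 174510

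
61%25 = 11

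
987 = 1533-546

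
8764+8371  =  17135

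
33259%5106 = 2623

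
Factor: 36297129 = 3^1* 11^1*331^1*3323^1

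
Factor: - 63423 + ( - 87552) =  - 150975=- 3^2*5^2 * 11^1*61^1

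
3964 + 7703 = 11667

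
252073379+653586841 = 905660220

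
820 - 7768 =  - 6948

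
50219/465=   107+ 464/465  =  108.00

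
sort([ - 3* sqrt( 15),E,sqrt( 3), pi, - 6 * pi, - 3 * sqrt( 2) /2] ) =[ - 6*pi, - 3 * sqrt( 15), - 3*sqrt (2)/2,sqrt( 3 ),  E,  pi ] 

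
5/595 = 1/119 = 0.01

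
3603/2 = 1801 + 1/2 = 1801.50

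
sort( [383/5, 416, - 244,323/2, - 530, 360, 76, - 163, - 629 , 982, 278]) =[ - 629, - 530, - 244,- 163,  76, 383/5, 323/2, 278,360, 416, 982] 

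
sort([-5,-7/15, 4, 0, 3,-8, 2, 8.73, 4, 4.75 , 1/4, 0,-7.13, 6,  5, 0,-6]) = [  -  8, - 7.13,  -  6, - 5, - 7/15 , 0,0,  0, 1/4,2, 3, 4, 4, 4.75,5, 6,8.73 ]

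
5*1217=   6085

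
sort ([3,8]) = [ 3,8]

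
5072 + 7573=12645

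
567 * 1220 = 691740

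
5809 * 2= 11618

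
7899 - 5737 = 2162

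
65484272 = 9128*7174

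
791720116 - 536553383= 255166733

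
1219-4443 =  - 3224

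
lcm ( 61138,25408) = 1956416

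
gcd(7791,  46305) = 147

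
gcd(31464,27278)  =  46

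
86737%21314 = 1481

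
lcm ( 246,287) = 1722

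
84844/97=874+ 66/97 = 874.68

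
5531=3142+2389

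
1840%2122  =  1840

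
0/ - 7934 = 0/1 = - 0.00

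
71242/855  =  71242/855 = 83.32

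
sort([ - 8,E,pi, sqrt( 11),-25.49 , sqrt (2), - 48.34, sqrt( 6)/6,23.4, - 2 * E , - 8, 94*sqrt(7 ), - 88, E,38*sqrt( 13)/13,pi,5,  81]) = [ - 88, - 48.34,  -  25.49 , - 8, - 8 , - 2*E , sqrt(6) /6,sqrt (2),E, E,pi,pi, sqrt( 11), 5,38 * sqrt( 13) /13, 23.4, 81,94 * sqrt(7)]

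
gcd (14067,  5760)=9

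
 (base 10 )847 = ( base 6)3531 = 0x34f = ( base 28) 127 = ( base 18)2b1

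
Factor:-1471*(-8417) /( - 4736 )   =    -  2^( - 7 )*19^1*37^( - 1 )*443^1*1471^1 = -12381407/4736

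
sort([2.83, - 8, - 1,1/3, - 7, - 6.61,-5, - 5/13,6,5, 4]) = [ - 8, - 7  , - 6.61,-5, - 1,  -  5/13, 1/3,2.83, 4,5, 6]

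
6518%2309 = 1900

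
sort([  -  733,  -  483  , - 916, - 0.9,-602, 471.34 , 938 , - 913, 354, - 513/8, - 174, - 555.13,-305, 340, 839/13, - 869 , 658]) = [  -  916, - 913, - 869, - 733, - 602, - 555.13, - 483, - 305, - 174, - 513/8, - 0.9, 839/13,340,  354, 471.34, 658,938]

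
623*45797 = 28531531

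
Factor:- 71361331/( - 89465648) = 2^( - 4 )*89^( - 1)*62827^( - 1)*71361331^1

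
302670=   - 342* (-885)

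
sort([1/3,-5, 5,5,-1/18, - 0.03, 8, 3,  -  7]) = [ - 7, - 5,-1/18, - 0.03 , 1/3, 3,5,  5,8 ] 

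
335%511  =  335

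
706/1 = 706= 706.00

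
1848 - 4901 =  - 3053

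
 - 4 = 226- 230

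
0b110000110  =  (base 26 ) F0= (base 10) 390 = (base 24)g6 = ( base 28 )DQ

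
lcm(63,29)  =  1827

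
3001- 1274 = 1727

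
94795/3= 94795/3 = 31598.33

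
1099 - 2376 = -1277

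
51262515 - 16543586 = 34718929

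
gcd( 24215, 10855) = 835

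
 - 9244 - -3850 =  - 5394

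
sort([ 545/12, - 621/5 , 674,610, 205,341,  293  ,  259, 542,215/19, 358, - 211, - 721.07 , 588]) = [ - 721.07, - 211,-621/5 , 215/19, 545/12, 205, 259, 293,341,  358,542, 588,610,674 ]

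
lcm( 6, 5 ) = 30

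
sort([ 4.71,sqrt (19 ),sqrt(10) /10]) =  [ sqrt(10 )/10,sqrt(19),4.71] 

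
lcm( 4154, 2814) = 87234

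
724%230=34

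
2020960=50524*40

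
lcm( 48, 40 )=240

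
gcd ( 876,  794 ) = 2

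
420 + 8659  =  9079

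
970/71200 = 97/7120 = 0.01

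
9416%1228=820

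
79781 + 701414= 781195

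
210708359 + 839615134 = 1050323493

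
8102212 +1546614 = 9648826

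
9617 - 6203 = 3414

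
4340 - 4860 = -520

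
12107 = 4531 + 7576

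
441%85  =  16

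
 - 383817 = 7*( - 54831) 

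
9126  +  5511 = 14637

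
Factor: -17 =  - 17^1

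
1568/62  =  25 + 9/31 = 25.29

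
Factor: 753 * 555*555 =231942825 = 3^3*5^2*37^2 * 251^1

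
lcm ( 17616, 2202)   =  17616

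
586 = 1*586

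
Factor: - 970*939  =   - 2^1*3^1*5^1*97^1*313^1  =  -  910830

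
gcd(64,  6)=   2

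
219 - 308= -89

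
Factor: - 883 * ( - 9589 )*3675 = 3^1*5^2*7^2*43^1 * 223^1*883^1 = 31116544725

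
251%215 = 36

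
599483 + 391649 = 991132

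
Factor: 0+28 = 2^2*7^1 = 28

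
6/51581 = 6/51581 = 0.00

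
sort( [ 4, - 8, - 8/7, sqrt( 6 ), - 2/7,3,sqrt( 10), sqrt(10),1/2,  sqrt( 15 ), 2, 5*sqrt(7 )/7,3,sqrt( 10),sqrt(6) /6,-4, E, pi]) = [ - 8,-4, - 8/7,-2/7,sqrt( 6) /6, 1/2, 5*sqrt(7 )/7, 2,sqrt(6 ),E,3, 3, pi, sqrt (10 ), sqrt( 10 ), sqrt( 10),  sqrt( 15),4]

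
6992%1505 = 972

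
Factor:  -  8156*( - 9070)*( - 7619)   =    -  2^3*5^1*19^1*401^1*907^1*2039^1 = -  563614915480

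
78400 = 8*9800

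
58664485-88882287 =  - 30217802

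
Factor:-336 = - 2^4 * 3^1* 7^1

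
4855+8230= 13085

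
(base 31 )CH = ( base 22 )hf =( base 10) 389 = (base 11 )324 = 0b110000101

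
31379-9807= 21572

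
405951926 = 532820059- 126868133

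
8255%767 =585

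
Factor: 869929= 23^1  *109^1 * 347^1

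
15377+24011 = 39388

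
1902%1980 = 1902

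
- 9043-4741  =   - 13784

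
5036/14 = 359  +  5/7=359.71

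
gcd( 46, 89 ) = 1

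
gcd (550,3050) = 50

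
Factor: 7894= 2^1 * 3947^1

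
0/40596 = 0 = 0.00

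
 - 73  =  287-360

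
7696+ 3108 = 10804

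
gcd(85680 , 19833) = 3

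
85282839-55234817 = 30048022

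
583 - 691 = -108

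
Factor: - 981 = - 3^2 * 109^1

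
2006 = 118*17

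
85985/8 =10748 + 1/8  =  10748.12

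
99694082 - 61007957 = 38686125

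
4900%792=148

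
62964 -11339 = 51625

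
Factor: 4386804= 2^2*3^1*365567^1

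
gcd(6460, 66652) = 76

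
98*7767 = 761166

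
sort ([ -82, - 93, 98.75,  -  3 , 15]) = [ - 93,-82, - 3, 15,98.75]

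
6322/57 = 110+ 52/57 = 110.91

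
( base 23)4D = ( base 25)45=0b1101001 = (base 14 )77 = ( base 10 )105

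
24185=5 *4837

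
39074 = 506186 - 467112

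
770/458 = 1 + 156/229 = 1.68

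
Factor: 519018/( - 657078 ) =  - 23^1*97^ ( - 1 )*1129^( - 1)*3761^1=- 86503/109513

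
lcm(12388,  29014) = 1102532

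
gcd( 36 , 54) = 18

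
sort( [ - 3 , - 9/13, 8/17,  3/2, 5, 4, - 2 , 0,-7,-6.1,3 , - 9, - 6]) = [- 9, - 7 , - 6.1,-6 , - 3 ,-2, - 9/13,0, 8/17,3/2,3, 4, 5]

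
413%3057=413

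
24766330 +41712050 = 66478380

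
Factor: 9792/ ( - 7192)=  - 2^3*3^2*17^1 *29^( -1) * 31^( - 1) = - 1224/899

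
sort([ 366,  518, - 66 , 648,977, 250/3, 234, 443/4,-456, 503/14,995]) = [ - 456, - 66, 503/14 , 250/3,443/4,234,  366, 518,648,977,  995]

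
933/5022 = 311/1674 = 0.19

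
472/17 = 27 + 13/17 = 27.76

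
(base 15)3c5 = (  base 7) 2336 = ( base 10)860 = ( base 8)1534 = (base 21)1JK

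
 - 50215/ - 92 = 545+75/92 = 545.82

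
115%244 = 115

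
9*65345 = 588105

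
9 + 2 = 11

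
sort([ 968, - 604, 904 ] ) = [ - 604, 904, 968 ] 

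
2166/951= 722/317 = 2.28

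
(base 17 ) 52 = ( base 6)223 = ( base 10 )87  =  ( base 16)57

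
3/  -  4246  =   - 1 + 4243/4246 =- 0.00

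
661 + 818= 1479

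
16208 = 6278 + 9930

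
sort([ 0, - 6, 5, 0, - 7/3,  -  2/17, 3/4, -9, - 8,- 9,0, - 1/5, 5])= [  -  9, - 9, - 8,-6, - 7/3, - 1/5,  -  2/17, 0, 0,  0,3/4, 5,5] 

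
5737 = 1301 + 4436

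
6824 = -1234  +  8058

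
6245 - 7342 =  -  1097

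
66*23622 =1559052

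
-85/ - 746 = 85/746= 0.11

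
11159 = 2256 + 8903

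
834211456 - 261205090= 573006366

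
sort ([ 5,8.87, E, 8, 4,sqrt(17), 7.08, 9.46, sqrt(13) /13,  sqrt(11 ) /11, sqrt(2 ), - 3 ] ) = [-3,sqrt( 13 ) /13, sqrt (11)/11,sqrt( 2 ), E, 4,sqrt( 17 ), 5,7.08, 8,8.87,  9.46 ] 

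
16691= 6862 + 9829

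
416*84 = 34944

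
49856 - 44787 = 5069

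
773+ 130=903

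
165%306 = 165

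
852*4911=4184172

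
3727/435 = 3727/435  =  8.57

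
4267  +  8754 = 13021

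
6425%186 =101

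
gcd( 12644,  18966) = 6322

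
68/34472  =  17/8618 =0.00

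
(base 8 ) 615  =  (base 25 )fm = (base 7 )1105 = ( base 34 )bn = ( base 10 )397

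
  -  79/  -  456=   79/456 = 0.17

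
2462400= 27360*90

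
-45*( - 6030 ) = 271350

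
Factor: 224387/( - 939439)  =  -457^1*491^1*939439^( - 1) 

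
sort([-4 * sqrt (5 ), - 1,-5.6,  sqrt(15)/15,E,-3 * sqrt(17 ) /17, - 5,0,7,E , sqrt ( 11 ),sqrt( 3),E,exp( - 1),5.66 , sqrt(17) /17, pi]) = [ - 4*sqrt(5), - 5.6,-5,-1,  -  3*sqrt ( 17 )/17, 0, sqrt( 17 )/17,sqrt(15 )/15, exp( - 1),sqrt(3),E,E,  E,pi,sqrt(11 ),5.66,7]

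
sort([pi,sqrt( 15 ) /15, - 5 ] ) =[-5 , sqrt(15)/15, pi] 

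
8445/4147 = 2 + 151/4147 = 2.04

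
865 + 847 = 1712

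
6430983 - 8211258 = -1780275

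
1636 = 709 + 927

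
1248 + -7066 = -5818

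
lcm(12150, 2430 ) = 12150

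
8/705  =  8/705= 0.01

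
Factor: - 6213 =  - 3^1*19^1* 109^1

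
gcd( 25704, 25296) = 408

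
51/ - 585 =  - 17/195 = - 0.09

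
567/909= 63/101=0.62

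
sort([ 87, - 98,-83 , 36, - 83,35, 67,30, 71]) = [  -  98,  -  83 , - 83, 30, 35, 36, 67,71, 87] 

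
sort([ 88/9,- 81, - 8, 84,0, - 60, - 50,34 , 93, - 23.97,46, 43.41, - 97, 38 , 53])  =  [ - 97 , - 81, - 60, - 50, - 23.97,  -  8,0,88/9,  34,38, 43.41,46, 53, 84,  93]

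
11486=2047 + 9439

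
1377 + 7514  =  8891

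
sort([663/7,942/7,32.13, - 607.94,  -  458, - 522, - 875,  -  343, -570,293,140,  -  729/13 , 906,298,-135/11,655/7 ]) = [ - 875,- 607.94, - 570, -522,-458, - 343, - 729/13, - 135/11, 32.13,655/7,663/7,942/7, 140,293, 298,906 ] 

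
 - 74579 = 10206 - 84785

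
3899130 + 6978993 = 10878123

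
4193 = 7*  599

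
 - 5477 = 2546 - 8023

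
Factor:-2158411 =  - 457^1*4723^1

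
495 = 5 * 99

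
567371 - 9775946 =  - 9208575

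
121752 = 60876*2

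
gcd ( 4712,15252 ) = 124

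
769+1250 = 2019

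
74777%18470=897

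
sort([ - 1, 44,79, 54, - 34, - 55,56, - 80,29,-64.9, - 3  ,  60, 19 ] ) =[- 80, - 64.9, - 55, - 34 , - 3, - 1,19, 29,44,54, 56,  60,79 ] 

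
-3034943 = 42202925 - 45237868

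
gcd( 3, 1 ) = 1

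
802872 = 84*9558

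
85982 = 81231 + 4751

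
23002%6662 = 3016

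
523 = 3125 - 2602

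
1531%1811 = 1531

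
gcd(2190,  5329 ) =73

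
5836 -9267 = -3431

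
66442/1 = 66442 = 66442.00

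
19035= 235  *81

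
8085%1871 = 601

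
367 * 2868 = 1052556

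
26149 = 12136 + 14013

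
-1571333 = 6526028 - 8097361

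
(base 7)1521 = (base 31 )je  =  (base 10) 603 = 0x25b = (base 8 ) 1133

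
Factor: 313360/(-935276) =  - 2^2*5^1  *73^ (- 1)*3203^(-1)*3917^1=-78340/233819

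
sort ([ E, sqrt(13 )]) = [ E, sqrt(13 )]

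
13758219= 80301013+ - 66542794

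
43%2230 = 43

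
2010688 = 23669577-21658889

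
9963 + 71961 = 81924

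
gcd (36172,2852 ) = 4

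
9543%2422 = 2277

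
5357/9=5357/9 = 595.22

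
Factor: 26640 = 2^4*3^2*5^1*37^1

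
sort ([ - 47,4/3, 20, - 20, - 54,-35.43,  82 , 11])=[-54, - 47, - 35.43,-20,4/3,11,20,82 ] 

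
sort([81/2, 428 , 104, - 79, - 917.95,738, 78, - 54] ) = [ - 917.95, - 79, - 54,81/2, 78, 104,428, 738 ] 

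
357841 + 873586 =1231427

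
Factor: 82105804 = 2^2*11^1* 47^1 * 39703^1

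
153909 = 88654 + 65255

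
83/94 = 83/94= 0.88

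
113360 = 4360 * 26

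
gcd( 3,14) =1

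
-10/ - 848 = 5/424 = 0.01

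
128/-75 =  - 128/75 = - 1.71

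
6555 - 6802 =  - 247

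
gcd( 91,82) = 1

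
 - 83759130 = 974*(  -  85995)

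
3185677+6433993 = 9619670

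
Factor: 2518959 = 3^1 *839653^1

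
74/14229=74/14229 = 0.01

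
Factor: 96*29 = 2^5*3^1*29^1 = 2784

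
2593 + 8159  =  10752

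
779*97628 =76052212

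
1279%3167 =1279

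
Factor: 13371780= 2^2*3^1 * 5^1 * 222863^1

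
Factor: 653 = 653^1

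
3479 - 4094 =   -  615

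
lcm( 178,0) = 0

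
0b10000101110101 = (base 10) 8565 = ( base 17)1CAE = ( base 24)ekl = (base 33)7si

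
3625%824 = 329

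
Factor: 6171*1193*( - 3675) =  - 3^2*5^2*7^2 * 11^2*17^1*1193^1 = - 27055361025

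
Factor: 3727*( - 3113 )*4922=-57105787222 = - 2^1*11^1*23^1 * 107^1*283^1*3727^1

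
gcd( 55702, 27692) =2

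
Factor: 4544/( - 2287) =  - 2^6 * 71^1*2287^( - 1) 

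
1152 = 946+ 206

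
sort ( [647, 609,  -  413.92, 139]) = [-413.92,139,609,647]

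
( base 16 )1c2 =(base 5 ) 3300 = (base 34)d8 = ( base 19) 14d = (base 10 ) 450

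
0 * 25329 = 0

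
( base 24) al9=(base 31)6GB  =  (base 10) 6273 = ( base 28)801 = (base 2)1100010000001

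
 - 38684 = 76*( -509 ) 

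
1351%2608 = 1351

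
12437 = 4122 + 8315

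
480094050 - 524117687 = - 44023637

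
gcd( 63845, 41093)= 1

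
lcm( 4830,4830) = 4830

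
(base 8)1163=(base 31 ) K7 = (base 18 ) 1gf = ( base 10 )627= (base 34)IF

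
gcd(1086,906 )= 6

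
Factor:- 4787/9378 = - 2^ ( -1)*3^(- 2)*521^( - 1 )*4787^1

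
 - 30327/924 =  - 33 + 5/28 = - 32.82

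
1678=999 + 679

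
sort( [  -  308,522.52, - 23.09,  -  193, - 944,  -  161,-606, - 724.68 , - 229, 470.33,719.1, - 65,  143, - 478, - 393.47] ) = [ - 944 ,-724.68 ,- 606, - 478, - 393.47,-308,  -  229, - 193,  -  161,  -  65, - 23.09, 143, 470.33 , 522.52 , 719.1 ] 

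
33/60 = 11/20 = 0.55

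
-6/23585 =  - 1 + 23579/23585 = - 0.00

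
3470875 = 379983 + 3090892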